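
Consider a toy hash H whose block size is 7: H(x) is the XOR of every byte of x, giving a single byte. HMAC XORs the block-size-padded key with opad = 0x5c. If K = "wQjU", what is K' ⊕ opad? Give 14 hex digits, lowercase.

Key "wQjU" = 77 51 6a 55 is 4 bytes ≤ B = 7; zero-pad to 7 bytes: K' = 77 51 6a 55 00 00 00.
XOR each byte with 0x5c: 77⊕5c=2b, 51⊕5c=0d, 6a⊕5c=36, 55⊕5c=09, 00⊕5c=5c, 00⊕5c=5c, 00⊕5c=5c.

2b0d36095c5c5c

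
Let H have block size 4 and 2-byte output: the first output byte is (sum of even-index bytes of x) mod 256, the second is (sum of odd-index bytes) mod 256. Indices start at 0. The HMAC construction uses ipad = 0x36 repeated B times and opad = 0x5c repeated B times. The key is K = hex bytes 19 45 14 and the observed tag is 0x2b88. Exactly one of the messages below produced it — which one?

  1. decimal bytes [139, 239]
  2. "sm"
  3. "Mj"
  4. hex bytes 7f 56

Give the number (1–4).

Key hex bytes 19 45 14 is 3 bytes ≤ B = 4; zero-pad to 4 bytes: K' = 19 45 14 00.
K' ⊕ ipad = 2f 73 22 36; K' ⊕ opad = 45 19 48 5c.
m1: inner = H(2f 73 22 36 8b ef) = dc 98; tag = H(45 19 48 5c dc 98) = 690d
m2: inner = H(2f 73 22 36 73 6d) = c4 16; tag = H(45 19 48 5c c4 16) = 518b
m3: inner = H(2f 73 22 36 4d 6a) = 9e 13; tag = H(45 19 48 5c 9e 13) = 2b88 ← matches
m4: inner = H(2f 73 22 36 7f 56) = d0 ff; tag = H(45 19 48 5c d0 ff) = 5d74

3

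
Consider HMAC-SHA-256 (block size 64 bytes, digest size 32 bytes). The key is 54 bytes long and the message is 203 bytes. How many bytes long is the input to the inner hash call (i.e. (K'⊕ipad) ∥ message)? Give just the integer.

Key is 54 ≤ 64 bytes, zero-padded: |K'| = 64.
Inner input = (K'⊕ipad) ∥ m → 64 + 203 = 267 bytes.

267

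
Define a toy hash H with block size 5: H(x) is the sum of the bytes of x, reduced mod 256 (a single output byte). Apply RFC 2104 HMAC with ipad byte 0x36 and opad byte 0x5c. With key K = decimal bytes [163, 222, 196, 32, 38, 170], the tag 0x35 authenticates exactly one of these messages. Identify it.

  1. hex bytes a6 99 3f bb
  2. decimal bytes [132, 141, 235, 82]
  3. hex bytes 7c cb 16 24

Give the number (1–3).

Key decimal bytes [163, 222, 196, 32, 38, 170] = a3 de c4 20 26 aa is 6 bytes > B = 5, so hash it first: H(key) = 35, then zero-pad to 5 bytes: K' = 35 00 00 00 00.
K' ⊕ ipad = 03 36 36 36 36; K' ⊕ opad = 69 5c 5c 5c 5c.
m1: inner = H(03 36 36 36 36 a6 99 3f bb) = 14; tag = H(69 5c 5c 5c 5c 14) = ed
m2: inner = H(03 36 36 36 36 84 8d eb 52) = 29; tag = H(69 5c 5c 5c 5c 29) = 02
m3: inner = H(03 36 36 36 36 7c cb 16 24) = 5c; tag = H(69 5c 5c 5c 5c 5c) = 35 ← matches

3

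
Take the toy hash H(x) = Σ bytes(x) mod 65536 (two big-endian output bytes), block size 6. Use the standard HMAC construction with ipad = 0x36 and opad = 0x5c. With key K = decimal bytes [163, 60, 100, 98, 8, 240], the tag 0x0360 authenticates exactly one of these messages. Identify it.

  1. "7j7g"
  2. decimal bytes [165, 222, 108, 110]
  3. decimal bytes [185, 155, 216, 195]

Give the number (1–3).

1

Key decimal bytes [163, 60, 100, 98, 8, 240] = a3 3c 64 62 08 f0 is exactly B = 6 bytes: K' = a3 3c 64 62 08 f0.
K' ⊕ ipad = 95 0a 52 54 3e c6; K' ⊕ opad = ff 60 38 3e 54 ac.
m1: inner = H(95 0a 52 54 3e c6 37 6a 37 67) = 03 88; tag = H(ff 60 38 3e 54 ac 03 88) = 0360 ← matches
m2: inner = H(95 0a 52 54 3e c6 a5 de 6c 6e) = 04 a6; tag = H(ff 60 38 3e 54 ac 04 a6) = 037f
m3: inner = H(95 0a 52 54 3e c6 b9 9b d8 c3) = 05 38; tag = H(ff 60 38 3e 54 ac 05 38) = 0312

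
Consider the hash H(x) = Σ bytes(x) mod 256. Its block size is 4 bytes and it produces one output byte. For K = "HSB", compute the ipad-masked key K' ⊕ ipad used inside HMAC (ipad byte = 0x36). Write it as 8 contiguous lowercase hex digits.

Key "HSB" = 48 53 42 is 3 bytes ≤ B = 4; zero-pad to 4 bytes: K' = 48 53 42 00.
XOR each byte with 0x36: 48⊕36=7e, 53⊕36=65, 42⊕36=74, 00⊕36=36.

7e657436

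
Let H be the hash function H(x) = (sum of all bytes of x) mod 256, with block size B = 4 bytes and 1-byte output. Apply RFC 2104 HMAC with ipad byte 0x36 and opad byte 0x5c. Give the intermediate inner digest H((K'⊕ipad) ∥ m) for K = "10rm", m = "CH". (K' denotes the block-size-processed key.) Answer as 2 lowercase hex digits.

37

Key "10rm" = 31 30 72 6d is exactly B = 4 bytes: K' = 31 30 72 6d.
K' ⊕ ipad = 07 06 44 5b.
Inner input = 07 06 44 5b ∥ 43 48.
Inner hash: sum = 7+6+68+91+67+72 = 311; mod 256 = 55 → 37.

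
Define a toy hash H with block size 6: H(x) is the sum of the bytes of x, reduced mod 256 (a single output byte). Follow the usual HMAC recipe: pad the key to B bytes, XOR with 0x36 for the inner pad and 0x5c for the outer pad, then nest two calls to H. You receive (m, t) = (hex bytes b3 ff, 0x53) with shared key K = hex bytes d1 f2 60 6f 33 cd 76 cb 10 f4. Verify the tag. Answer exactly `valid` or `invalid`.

invalid

Key hex bytes d1 f2 60 6f 33 cd 76 cb 10 f4 is 10 bytes > B = 6, so hash it first: H(key) = d7, then zero-pad to 6 bytes: K' = d7 00 00 00 00 00.
K' ⊕ ipad = e1 36 36 36 36 36; K' ⊕ opad = 8b 5c 5c 5c 5c 5c.
Inner hash: sum = 225+54+54+54+54+54+179+255 = 929; mod 256 = 161 → a1.
Outer hash (recomputed tag): sum = 139+92+92+92+92+92+161 = 760; mod 256 = 248 → f8.
Recomputed tag = f8; claimed = 53 → mismatch.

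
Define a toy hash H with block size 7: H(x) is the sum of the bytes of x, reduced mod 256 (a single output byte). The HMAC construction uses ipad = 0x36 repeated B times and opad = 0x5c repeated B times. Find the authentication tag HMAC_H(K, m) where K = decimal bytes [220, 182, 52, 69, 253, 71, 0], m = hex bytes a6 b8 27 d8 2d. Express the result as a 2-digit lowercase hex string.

de

Key decimal bytes [220, 182, 52, 69, 253, 71, 0] = dc b6 34 45 fd 47 00 is exactly B = 7 bytes: K' = dc b6 34 45 fd 47 00.
K' ⊕ ipad = ea 80 02 73 cb 71 36.  K' ⊕ opad = 80 ea 68 19 a1 1b 5c.
Inner input = (K'⊕ipad) ∥ m = ea 80 02 73 cb 71 36 ∥ a6 b8 27 d8 2d.
Inner hash: sum = 234+128+2+115+203+113+54+166+184+39+216+45 = 1499; mod 256 = 219 → db.
Outer input = (K'⊕opad) ∥ inner = 80 ea 68 19 a1 1b 5c ∥ db.
Outer hash (tag): sum = 128+234+104+25+161+27+92+219 = 990; mod 256 = 222 → de.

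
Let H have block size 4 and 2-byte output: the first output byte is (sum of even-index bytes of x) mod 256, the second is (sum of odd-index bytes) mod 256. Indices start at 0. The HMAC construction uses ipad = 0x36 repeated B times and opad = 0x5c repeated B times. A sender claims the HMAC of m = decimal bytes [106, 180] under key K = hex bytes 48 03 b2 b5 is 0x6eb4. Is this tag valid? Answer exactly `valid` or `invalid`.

Key hex bytes 48 03 b2 b5 is exactly B = 4 bytes: K' = 48 03 b2 b5.
K' ⊕ ipad = 7e 35 84 83; K' ⊕ opad = 14 5f ee e9.
Inner hash: even-index sum = 364 mod 256 = 108; odd-index sum = 364 mod 256 = 108 → 6c 6c.
Outer hash (recomputed tag): even-index sum = 366 mod 256 = 110; odd-index sum = 436 mod 256 = 180 → 6e b4.
Recomputed tag = 6eb4; claimed = 6eb4 → match.

valid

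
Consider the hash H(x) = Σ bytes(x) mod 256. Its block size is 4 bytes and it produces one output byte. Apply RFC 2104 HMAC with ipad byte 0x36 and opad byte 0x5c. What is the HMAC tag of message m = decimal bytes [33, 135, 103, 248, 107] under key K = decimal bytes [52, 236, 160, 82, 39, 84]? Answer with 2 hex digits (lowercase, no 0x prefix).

Key decimal bytes [52, 236, 160, 82, 39, 84] = 34 ec a0 52 27 54 is 6 bytes > B = 4, so hash it first: H(key) = 8d, then zero-pad to 4 bytes: K' = 8d 00 00 00.
K' ⊕ ipad = bb 36 36 36.  K' ⊕ opad = d1 5c 5c 5c.
Inner input = (K'⊕ipad) ∥ m = bb 36 36 36 ∥ 21 87 67 f8 6b.
Inner hash: sum = 187+54+54+54+33+135+103+248+107 = 975; mod 256 = 207 → cf.
Outer input = (K'⊕opad) ∥ inner = d1 5c 5c 5c ∥ cf.
Outer hash (tag): sum = 209+92+92+92+207 = 692; mod 256 = 180 → b4.

b4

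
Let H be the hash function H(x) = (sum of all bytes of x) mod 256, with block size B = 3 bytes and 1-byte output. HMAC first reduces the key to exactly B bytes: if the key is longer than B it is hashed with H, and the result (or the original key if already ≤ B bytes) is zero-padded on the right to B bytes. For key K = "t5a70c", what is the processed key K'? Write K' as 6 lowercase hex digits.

|K| = 6 > B = 3, so first hash the key.
H(K): sum = 116+53+97+55+48+99 = 468; mod 256 = 212 → d4.
Zero-pad H(K) = d4 to 3 bytes: K' = d4 00 00.

d40000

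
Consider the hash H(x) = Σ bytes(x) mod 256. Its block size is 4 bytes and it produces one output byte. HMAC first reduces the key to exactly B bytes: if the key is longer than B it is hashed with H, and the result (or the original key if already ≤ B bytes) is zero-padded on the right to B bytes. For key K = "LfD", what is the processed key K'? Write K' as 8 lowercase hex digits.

Key "LfD" = 4c 66 44 is 3 bytes ≤ B = 4; zero-pad to 4 bytes: K' = 4c 66 44 00.

4c664400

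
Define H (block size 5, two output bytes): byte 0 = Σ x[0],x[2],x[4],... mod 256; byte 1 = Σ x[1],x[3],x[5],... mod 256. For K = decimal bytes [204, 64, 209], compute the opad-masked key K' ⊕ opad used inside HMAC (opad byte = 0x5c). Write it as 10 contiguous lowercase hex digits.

901c8d5c5c

Key decimal bytes [204, 64, 209] = cc 40 d1 is 3 bytes ≤ B = 5; zero-pad to 5 bytes: K' = cc 40 d1 00 00.
XOR each byte with 0x5c: cc⊕5c=90, 40⊕5c=1c, d1⊕5c=8d, 00⊕5c=5c, 00⊕5c=5c.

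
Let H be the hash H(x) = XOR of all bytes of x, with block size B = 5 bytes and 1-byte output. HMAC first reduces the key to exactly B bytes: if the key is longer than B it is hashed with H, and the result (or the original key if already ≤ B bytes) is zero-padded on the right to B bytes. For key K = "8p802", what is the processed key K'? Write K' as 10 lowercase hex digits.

Key "8p802" = 38 70 38 30 32 is exactly B = 5 bytes: K' = 38 70 38 30 32.

3870383032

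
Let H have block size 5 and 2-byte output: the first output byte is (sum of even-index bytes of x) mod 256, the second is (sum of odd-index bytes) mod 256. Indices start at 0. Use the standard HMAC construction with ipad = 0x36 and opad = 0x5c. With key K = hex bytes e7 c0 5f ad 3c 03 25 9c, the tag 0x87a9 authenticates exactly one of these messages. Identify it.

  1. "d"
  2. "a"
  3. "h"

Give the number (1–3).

Key hex bytes e7 c0 5f ad 3c 03 25 9c is 8 bytes > B = 5, so hash it first: H(key) = a7 0c, then zero-pad to 5 bytes: K' = a7 0c 00 00 00.
K' ⊕ ipad = 91 3a 36 36 36; K' ⊕ opad = fb 50 5c 5c 5c.
m1: inner = H(91 3a 36 36 36 64) = fd d4; tag = H(fb 50 5c 5c 5c fd d4) = 87a9 ← matches
m2: inner = H(91 3a 36 36 36 61) = fd d1; tag = H(fb 50 5c 5c 5c fd d1) = 84a9
m3: inner = H(91 3a 36 36 36 68) = fd d8; tag = H(fb 50 5c 5c 5c fd d8) = 8ba9

1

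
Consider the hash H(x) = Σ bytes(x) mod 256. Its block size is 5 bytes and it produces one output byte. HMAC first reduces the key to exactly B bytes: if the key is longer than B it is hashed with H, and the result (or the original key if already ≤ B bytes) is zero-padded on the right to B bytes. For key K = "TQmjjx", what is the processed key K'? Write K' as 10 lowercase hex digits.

5e00000000

|K| = 6 > B = 5, so first hash the key.
H(K): sum = 84+81+109+106+106+120 = 606; mod 256 = 94 → 5e.
Zero-pad H(K) = 5e to 5 bytes: K' = 5e 00 00 00 00.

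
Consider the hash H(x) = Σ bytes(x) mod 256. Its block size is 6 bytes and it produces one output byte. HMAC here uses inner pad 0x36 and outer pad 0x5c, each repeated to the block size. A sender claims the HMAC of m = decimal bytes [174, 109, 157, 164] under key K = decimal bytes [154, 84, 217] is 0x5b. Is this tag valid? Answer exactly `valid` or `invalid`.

invalid

Key decimal bytes [154, 84, 217] = 9a 54 d9 is 3 bytes ≤ B = 6; zero-pad to 6 bytes: K' = 9a 54 d9 00 00 00.
K' ⊕ ipad = ac 62 ef 36 36 36; K' ⊕ opad = c6 08 85 5c 5c 5c.
Inner hash: sum = 172+98+239+54+54+54+174+109+157+164 = 1275; mod 256 = 251 → fb.
Outer hash (recomputed tag): sum = 198+8+133+92+92+92+251 = 866; mod 256 = 98 → 62.
Recomputed tag = 62; claimed = 5b → mismatch.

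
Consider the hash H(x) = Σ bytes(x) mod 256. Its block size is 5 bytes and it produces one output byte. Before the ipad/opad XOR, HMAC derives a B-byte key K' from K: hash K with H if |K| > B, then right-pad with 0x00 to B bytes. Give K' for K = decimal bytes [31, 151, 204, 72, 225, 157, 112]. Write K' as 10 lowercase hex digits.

|K| = 7 > B = 5, so first hash the key.
H(K): sum = 31+151+204+72+225+157+112 = 952; mod 256 = 184 → b8.
Zero-pad H(K) = b8 to 5 bytes: K' = b8 00 00 00 00.

b800000000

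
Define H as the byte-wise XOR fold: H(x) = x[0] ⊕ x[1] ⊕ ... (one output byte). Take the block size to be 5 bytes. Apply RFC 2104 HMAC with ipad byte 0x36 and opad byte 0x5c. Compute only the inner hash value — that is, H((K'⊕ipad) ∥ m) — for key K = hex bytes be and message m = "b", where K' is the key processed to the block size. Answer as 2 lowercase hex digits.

Key hex bytes be is 1 byte ≤ B = 5; zero-pad to 5 bytes: K' = be 00 00 00 00.
K' ⊕ ipad = 88 36 36 36 36.
Inner input = 88 36 36 36 36 ∥ 62.
Inner hash: XOR 88⊕36⊕36⊕36⊕36⊕62 = ea.

ea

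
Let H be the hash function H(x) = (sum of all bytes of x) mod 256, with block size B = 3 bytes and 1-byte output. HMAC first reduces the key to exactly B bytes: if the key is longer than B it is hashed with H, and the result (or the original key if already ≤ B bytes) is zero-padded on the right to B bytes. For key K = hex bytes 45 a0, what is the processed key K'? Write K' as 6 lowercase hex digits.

45a000

Key hex bytes 45 a0 is 2 bytes ≤ B = 3; zero-pad to 3 bytes: K' = 45 a0 00.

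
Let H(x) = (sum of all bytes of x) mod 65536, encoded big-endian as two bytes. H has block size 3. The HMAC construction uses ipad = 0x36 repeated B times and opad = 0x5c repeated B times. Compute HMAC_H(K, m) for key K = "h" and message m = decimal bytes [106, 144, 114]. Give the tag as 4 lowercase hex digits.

0124

Key "h" = 68 is 1 byte ≤ B = 3; zero-pad to 3 bytes: K' = 68 00 00.
K' ⊕ ipad = 5e 36 36.  K' ⊕ opad = 34 5c 5c.
Inner input = (K'⊕ipad) ∥ m = 5e 36 36 ∥ 6a 90 72.
Inner hash: sum = 94+54+54+106+144+114 = 566 → 02 36.
Outer input = (K'⊕opad) ∥ inner = 34 5c 5c ∥ 02 36.
Outer hash (tag): sum = 52+92+92+2+54 = 292 → 01 24.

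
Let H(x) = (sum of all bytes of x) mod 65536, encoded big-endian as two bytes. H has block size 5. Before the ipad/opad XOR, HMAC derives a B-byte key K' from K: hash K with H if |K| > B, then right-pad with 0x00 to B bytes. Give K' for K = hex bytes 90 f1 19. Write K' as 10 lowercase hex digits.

Key hex bytes 90 f1 19 is 3 bytes ≤ B = 5; zero-pad to 5 bytes: K' = 90 f1 19 00 00.

90f1190000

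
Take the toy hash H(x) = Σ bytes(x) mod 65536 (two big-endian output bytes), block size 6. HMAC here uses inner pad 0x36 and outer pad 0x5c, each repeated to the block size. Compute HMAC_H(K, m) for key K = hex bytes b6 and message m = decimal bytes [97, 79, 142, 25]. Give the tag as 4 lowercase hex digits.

Key hex bytes b6 is 1 byte ≤ B = 6; zero-pad to 6 bytes: K' = b6 00 00 00 00 00.
K' ⊕ ipad = 80 36 36 36 36 36.  K' ⊕ opad = ea 5c 5c 5c 5c 5c.
Inner input = (K'⊕ipad) ∥ m = 80 36 36 36 36 36 ∥ 61 4f 8e 19.
Inner hash: sum = 128+54+54+54+54+54+97+79+142+25 = 741 → 02 e5.
Outer input = (K'⊕opad) ∥ inner = ea 5c 5c 5c 5c 5c ∥ 02 e5.
Outer hash (tag): sum = 234+92+92+92+92+92+2+229 = 925 → 03 9d.

039d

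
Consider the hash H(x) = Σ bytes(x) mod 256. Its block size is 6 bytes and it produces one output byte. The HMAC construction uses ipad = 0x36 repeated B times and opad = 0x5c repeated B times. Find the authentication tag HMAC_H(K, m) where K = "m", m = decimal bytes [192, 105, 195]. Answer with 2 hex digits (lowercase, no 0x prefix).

Key "m" = 6d is 1 byte ≤ B = 6; zero-pad to 6 bytes: K' = 6d 00 00 00 00 00.
K' ⊕ ipad = 5b 36 36 36 36 36.  K' ⊕ opad = 31 5c 5c 5c 5c 5c.
Inner input = (K'⊕ipad) ∥ m = 5b 36 36 36 36 36 ∥ c0 69 c3.
Inner hash: sum = 91+54+54+54+54+54+192+105+195 = 853; mod 256 = 85 → 55.
Outer input = (K'⊕opad) ∥ inner = 31 5c 5c 5c 5c 5c ∥ 55.
Outer hash (tag): sum = 49+92+92+92+92+92+85 = 594; mod 256 = 82 → 52.

52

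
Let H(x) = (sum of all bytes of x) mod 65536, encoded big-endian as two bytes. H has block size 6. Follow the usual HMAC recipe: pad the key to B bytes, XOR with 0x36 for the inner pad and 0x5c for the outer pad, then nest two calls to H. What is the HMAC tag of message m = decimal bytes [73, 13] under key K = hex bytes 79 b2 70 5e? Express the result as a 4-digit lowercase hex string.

023e

Key hex bytes 79 b2 70 5e is 4 bytes ≤ B = 6; zero-pad to 6 bytes: K' = 79 b2 70 5e 00 00.
K' ⊕ ipad = 4f 84 46 68 36 36.  K' ⊕ opad = 25 ee 2c 02 5c 5c.
Inner input = (K'⊕ipad) ∥ m = 4f 84 46 68 36 36 ∥ 49 0d.
Inner hash: sum = 79+132+70+104+54+54+73+13 = 579 → 02 43.
Outer input = (K'⊕opad) ∥ inner = 25 ee 2c 02 5c 5c ∥ 02 43.
Outer hash (tag): sum = 37+238+44+2+92+92+2+67 = 574 → 02 3e.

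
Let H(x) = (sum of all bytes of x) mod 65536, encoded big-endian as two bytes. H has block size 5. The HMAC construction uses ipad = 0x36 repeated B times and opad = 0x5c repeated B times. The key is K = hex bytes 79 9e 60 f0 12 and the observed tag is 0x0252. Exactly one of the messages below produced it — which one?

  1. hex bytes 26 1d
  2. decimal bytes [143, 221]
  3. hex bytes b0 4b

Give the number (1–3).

3

Key hex bytes 79 9e 60 f0 12 is exactly B = 5 bytes: K' = 79 9e 60 f0 12.
K' ⊕ ipad = 4f a8 56 c6 24; K' ⊕ opad = 25 c2 3c ac 4e.
m1: inner = H(4f a8 56 c6 24 26 1d) = 02 7a; tag = H(25 c2 3c ac 4e 02 7a) = 0299
m2: inner = H(4f a8 56 c6 24 8f dd) = 03 a3; tag = H(25 c2 3c ac 4e 03 a3) = 02c3
m3: inner = H(4f a8 56 c6 24 b0 4b) = 03 32; tag = H(25 c2 3c ac 4e 03 32) = 0252 ← matches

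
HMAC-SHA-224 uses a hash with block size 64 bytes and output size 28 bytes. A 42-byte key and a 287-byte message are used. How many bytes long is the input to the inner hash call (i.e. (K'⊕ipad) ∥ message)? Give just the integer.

Key is 42 ≤ 64 bytes, zero-padded: |K'| = 64.
Inner input = (K'⊕ipad) ∥ m → 64 + 287 = 351 bytes.

351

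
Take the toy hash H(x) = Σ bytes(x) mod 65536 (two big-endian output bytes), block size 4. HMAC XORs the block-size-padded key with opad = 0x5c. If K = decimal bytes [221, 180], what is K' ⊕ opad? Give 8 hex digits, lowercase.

81e85c5c

Key decimal bytes [221, 180] = dd b4 is 2 bytes ≤ B = 4; zero-pad to 4 bytes: K' = dd b4 00 00.
XOR each byte with 0x5c: dd⊕5c=81, b4⊕5c=e8, 00⊕5c=5c, 00⊕5c=5c.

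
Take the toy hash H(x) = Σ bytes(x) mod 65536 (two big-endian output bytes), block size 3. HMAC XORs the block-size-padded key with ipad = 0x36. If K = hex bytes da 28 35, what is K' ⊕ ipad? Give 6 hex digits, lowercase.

ec1e03

Key hex bytes da 28 35 is exactly B = 3 bytes: K' = da 28 35.
XOR each byte with 0x36: da⊕36=ec, 28⊕36=1e, 35⊕36=03.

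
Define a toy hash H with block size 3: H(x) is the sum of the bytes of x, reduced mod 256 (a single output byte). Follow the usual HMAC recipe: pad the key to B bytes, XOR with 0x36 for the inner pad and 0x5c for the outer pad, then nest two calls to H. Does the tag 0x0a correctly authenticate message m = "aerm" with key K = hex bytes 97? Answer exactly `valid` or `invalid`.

invalid

Key hex bytes 97 is 1 byte ≤ B = 3; zero-pad to 3 bytes: K' = 97 00 00.
K' ⊕ ipad = a1 36 36; K' ⊕ opad = cb 5c 5c.
Inner hash: sum = 161+54+54+97+101+114+109 = 690; mod 256 = 178 → b2.
Outer hash (recomputed tag): sum = 203+92+92+178 = 565; mod 256 = 53 → 35.
Recomputed tag = 35; claimed = 0a → mismatch.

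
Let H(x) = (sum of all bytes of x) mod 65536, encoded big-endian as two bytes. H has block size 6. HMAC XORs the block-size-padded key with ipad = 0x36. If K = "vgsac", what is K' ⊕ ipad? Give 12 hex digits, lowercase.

405145575536

Key "vgsac" = 76 67 73 61 63 is 5 bytes ≤ B = 6; zero-pad to 6 bytes: K' = 76 67 73 61 63 00.
XOR each byte with 0x36: 76⊕36=40, 67⊕36=51, 73⊕36=45, 61⊕36=57, 63⊕36=55, 00⊕36=36.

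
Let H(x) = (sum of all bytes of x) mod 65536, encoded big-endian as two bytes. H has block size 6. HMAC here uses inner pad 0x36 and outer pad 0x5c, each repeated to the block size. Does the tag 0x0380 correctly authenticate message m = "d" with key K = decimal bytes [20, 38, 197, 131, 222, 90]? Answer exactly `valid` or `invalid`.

Key decimal bytes [20, 38, 197, 131, 222, 90] = 14 26 c5 83 de 5a is exactly B = 6 bytes: K' = 14 26 c5 83 de 5a.
K' ⊕ ipad = 22 10 f3 b5 e8 6c; K' ⊕ opad = 48 7a 99 df 82 06.
Inner hash: sum = 34+16+243+181+232+108+100 = 914 → 03 92.
Outer hash (recomputed tag): sum = 72+122+153+223+130+6+3+146 = 855 → 03 57.
Recomputed tag = 0357; claimed = 0380 → mismatch.

invalid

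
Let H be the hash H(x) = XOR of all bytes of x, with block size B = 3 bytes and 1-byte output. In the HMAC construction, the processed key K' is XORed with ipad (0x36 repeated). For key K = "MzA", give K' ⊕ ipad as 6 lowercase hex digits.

Key "MzA" = 4d 7a 41 is exactly B = 3 bytes: K' = 4d 7a 41.
XOR each byte with 0x36: 4d⊕36=7b, 7a⊕36=4c, 41⊕36=77.

7b4c77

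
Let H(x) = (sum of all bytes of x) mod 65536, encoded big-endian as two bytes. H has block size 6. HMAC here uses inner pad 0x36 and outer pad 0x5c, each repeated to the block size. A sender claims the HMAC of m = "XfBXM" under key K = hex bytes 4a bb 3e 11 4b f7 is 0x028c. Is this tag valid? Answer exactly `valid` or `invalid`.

Key hex bytes 4a bb 3e 11 4b f7 is exactly B = 6 bytes: K' = 4a bb 3e 11 4b f7.
K' ⊕ ipad = 7c 8d 08 27 7d c1; K' ⊕ opad = 16 e7 62 4d 17 ab.
Inner hash: sum = 124+141+8+39+125+193+88+102+66+88+77 = 1051 → 04 1b.
Outer hash (recomputed tag): sum = 22+231+98+77+23+171+4+27 = 653 → 02 8d.
Recomputed tag = 028d; claimed = 028c → mismatch.

invalid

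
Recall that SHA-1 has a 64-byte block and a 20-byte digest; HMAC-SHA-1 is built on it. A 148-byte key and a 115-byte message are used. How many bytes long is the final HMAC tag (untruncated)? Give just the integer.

20

The tag is one SHA-1 digest: 20 bytes.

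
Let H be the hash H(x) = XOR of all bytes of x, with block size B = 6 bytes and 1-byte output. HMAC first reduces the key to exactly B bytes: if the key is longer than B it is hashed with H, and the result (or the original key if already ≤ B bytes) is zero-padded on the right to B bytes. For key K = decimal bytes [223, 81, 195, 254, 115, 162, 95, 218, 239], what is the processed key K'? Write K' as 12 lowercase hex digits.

|K| = 9 > B = 6, so first hash the key.
H(K): XOR df⊕51⊕c3⊕fe⊕73⊕a2⊕5f⊕da⊕ef = 08.
Zero-pad H(K) = 08 to 6 bytes: K' = 08 00 00 00 00 00.

080000000000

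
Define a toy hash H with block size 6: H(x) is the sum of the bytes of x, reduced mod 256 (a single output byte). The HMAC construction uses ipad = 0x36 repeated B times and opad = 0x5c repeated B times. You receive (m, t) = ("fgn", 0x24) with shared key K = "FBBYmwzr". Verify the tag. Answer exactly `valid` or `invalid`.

invalid

Key "FBBYmwzr" = 46 42 42 59 6d 77 7a 72 is 8 bytes > B = 6, so hash it first: H(key) = f3, then zero-pad to 6 bytes: K' = f3 00 00 00 00 00.
K' ⊕ ipad = c5 36 36 36 36 36; K' ⊕ opad = af 5c 5c 5c 5c 5c.
Inner hash: sum = 197+54+54+54+54+54+102+103+110 = 782; mod 256 = 14 → 0e.
Outer hash (recomputed tag): sum = 175+92+92+92+92+92+14 = 649; mod 256 = 137 → 89.
Recomputed tag = 89; claimed = 24 → mismatch.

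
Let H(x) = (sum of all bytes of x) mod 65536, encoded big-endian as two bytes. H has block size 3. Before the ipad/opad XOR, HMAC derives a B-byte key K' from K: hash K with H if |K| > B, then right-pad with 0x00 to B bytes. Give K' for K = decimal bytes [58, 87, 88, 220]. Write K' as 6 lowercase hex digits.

01c500

|K| = 4 > B = 3, so first hash the key.
H(K): sum = 58+87+88+220 = 453 → 01 c5.
Zero-pad H(K) = 01 c5 to 3 bytes: K' = 01 c5 00.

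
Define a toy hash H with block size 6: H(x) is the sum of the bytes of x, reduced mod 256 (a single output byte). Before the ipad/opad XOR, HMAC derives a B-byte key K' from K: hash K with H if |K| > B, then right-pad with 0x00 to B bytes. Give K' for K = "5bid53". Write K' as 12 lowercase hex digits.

Key "5bid53" = 35 62 69 64 35 33 is exactly B = 6 bytes: K' = 35 62 69 64 35 33.

356269643533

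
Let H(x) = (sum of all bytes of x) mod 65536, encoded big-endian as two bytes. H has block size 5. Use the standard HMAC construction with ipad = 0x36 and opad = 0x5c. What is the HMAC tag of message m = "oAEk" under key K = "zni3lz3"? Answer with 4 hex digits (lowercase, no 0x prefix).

Key "zni3lz3" = 7a 6e 69 33 6c 7a 33 is 7 bytes > B = 5, so hash it first: H(key) = 02 9d, then zero-pad to 5 bytes: K' = 02 9d 00 00 00.
K' ⊕ ipad = 34 ab 36 36 36.  K' ⊕ opad = 5e c1 5c 5c 5c.
Inner input = (K'⊕ipad) ∥ m = 34 ab 36 36 36 ∥ 6f 41 45 6b.
Inner hash: sum = 52+171+54+54+54+111+65+69+107 = 737 → 02 e1.
Outer input = (K'⊕opad) ∥ inner = 5e c1 5c 5c 5c ∥ 02 e1.
Outer hash (tag): sum = 94+193+92+92+92+2+225 = 790 → 03 16.

0316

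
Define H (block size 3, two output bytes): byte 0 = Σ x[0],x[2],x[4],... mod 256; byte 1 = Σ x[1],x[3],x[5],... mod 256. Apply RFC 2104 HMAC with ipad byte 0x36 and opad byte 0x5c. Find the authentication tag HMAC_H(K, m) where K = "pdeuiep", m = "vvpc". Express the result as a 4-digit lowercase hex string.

Key "pdeuiep" = 70 64 65 75 69 65 70 is 7 bytes > B = 3, so hash it first: H(key) = ae 3e, then zero-pad to 3 bytes: K' = ae 3e 00.
K' ⊕ ipad = 98 08 36.  K' ⊕ opad = f2 62 5c.
Inner input = (K'⊕ipad) ∥ m = 98 08 36 ∥ 76 76 70 63.
Inner hash: even-index sum = 423 mod 256 = 167; odd-index sum = 238 mod 256 = 238 → a7 ee.
Outer input = (K'⊕opad) ∥ inner = f2 62 5c ∥ a7 ee.
Outer hash (tag): even-index sum = 572 mod 256 = 60; odd-index sum = 265 mod 256 = 9 → 3c 09.

3c09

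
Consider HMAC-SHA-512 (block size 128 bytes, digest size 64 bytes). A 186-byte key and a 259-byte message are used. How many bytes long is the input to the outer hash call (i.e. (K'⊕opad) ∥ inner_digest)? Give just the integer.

192

Key is 186 > 128 bytes, so it is hashed to 64 bytes then zero-padded to 128: |K'| = 128.
Outer input = (K'⊕opad) ∥ H(inner) → 128 + 64 = 192 bytes.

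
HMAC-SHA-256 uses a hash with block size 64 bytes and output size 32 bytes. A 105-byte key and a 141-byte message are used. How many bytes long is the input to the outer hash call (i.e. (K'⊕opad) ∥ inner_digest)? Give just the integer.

96

Key is 105 > 64 bytes, so it is hashed to 32 bytes then zero-padded to 64: |K'| = 64.
Outer input = (K'⊕opad) ∥ H(inner) → 64 + 32 = 96 bytes.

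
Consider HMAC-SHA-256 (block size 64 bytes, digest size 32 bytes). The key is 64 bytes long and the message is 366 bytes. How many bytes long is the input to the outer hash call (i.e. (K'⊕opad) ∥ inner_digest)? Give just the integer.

96

Key is 64 ≤ 64 bytes, zero-padded: |K'| = 64.
Outer input = (K'⊕opad) ∥ H(inner) → 64 + 32 = 96 bytes.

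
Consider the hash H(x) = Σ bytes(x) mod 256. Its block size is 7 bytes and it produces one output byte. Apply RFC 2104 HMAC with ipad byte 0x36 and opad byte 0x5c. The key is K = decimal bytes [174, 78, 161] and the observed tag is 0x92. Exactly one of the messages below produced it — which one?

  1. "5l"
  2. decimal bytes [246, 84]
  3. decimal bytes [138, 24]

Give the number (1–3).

3

Key decimal bytes [174, 78, 161] = ae 4e a1 is 3 bytes ≤ B = 7; zero-pad to 7 bytes: K' = ae 4e a1 00 00 00 00.
K' ⊕ ipad = 98 78 97 36 36 36 36; K' ⊕ opad = f2 12 fd 5c 5c 5c 5c.
m1: inner = H(98 78 97 36 36 36 36 35 6c) = 20; tag = H(f2 12 fd 5c 5c 5c 5c 20) = 91
m2: inner = H(98 78 97 36 36 36 36 f6 54) = c9; tag = H(f2 12 fd 5c 5c 5c 5c c9) = 3a
m3: inner = H(98 78 97 36 36 36 36 8a 18) = 21; tag = H(f2 12 fd 5c 5c 5c 5c 21) = 92 ← matches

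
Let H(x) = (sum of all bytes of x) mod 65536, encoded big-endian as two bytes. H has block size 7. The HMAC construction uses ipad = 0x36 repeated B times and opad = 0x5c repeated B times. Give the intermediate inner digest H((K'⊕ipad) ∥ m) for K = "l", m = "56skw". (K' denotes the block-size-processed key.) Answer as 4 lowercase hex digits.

035e

Key "l" = 6c is 1 byte ≤ B = 7; zero-pad to 7 bytes: K' = 6c 00 00 00 00 00 00.
K' ⊕ ipad = 5a 36 36 36 36 36 36.
Inner input = 5a 36 36 36 36 36 36 ∥ 35 36 73 6b 77.
Inner hash: sum = 90+54+54+54+54+54+54+53+54+115+107+119 = 862 → 03 5e.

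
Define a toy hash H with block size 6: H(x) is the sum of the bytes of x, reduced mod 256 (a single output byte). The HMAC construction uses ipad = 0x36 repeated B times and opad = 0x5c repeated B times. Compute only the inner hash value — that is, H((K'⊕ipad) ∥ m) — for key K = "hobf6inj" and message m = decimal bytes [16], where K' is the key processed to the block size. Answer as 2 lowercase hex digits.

Key "hobf6inj" = 68 6f 62 66 36 69 6e 6a is 8 bytes > B = 6, so hash it first: H(key) = 16, then zero-pad to 6 bytes: K' = 16 00 00 00 00 00.
K' ⊕ ipad = 20 36 36 36 36 36.
Inner input = 20 36 36 36 36 36 ∥ 10.
Inner hash: sum = 32+54+54+54+54+54+16 = 318; mod 256 = 62 → 3e.

3e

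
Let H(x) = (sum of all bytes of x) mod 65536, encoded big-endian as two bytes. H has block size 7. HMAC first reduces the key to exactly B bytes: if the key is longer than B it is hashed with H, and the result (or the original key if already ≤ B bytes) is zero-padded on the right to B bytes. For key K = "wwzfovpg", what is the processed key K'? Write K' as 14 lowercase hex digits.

|K| = 8 > B = 7, so first hash the key.
H(K): sum = 119+119+122+102+111+118+112+103 = 906 → 03 8a.
Zero-pad H(K) = 03 8a to 7 bytes: K' = 03 8a 00 00 00 00 00.

038a0000000000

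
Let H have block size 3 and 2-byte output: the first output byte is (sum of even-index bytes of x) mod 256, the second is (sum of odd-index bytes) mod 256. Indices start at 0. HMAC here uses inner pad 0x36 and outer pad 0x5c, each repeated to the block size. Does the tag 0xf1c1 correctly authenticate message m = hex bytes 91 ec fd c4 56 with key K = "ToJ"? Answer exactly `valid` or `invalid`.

invalid

Key "ToJ" = 54 6f 4a is exactly B = 3 bytes: K' = 54 6f 4a.
K' ⊕ ipad = 62 59 7c; K' ⊕ opad = 08 33 16.
Inner hash: even-index sum = 654 mod 256 = 142; odd-index sum = 573 mod 256 = 61 → 8e 3d.
Outer hash (recomputed tag): even-index sum = 91 mod 256 = 91; odd-index sum = 193 mod 256 = 193 → 5b c1.
Recomputed tag = 5bc1; claimed = f1c1 → mismatch.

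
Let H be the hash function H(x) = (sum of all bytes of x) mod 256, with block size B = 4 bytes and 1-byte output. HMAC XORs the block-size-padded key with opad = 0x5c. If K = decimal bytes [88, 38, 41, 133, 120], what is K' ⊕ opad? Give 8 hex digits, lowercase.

Key decimal bytes [88, 38, 41, 133, 120] = 58 26 29 85 78 is 5 bytes > B = 4, so hash it first: H(key) = a4, then zero-pad to 4 bytes: K' = a4 00 00 00.
XOR each byte with 0x5c: a4⊕5c=f8, 00⊕5c=5c, 00⊕5c=5c, 00⊕5c=5c.

f85c5c5c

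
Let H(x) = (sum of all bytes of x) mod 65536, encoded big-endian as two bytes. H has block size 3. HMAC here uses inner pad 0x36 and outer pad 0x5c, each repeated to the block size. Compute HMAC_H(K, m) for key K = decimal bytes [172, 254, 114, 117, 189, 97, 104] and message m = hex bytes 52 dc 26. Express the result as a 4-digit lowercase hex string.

01dd

Key decimal bytes [172, 254, 114, 117, 189, 97, 104] = ac fe 72 75 bd 61 68 is 7 bytes > B = 3, so hash it first: H(key) = 04 17, then zero-pad to 3 bytes: K' = 04 17 00.
K' ⊕ ipad = 32 21 36.  K' ⊕ opad = 58 4b 5c.
Inner input = (K'⊕ipad) ∥ m = 32 21 36 ∥ 52 dc 26.
Inner hash: sum = 50+33+54+82+220+38 = 477 → 01 dd.
Outer input = (K'⊕opad) ∥ inner = 58 4b 5c ∥ 01 dd.
Outer hash (tag): sum = 88+75+92+1+221 = 477 → 01 dd.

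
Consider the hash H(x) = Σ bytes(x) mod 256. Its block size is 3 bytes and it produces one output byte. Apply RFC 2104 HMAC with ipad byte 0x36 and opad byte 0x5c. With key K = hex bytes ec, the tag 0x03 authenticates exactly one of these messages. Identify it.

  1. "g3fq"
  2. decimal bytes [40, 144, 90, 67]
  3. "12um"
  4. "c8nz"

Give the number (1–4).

Key hex bytes ec is 1 byte ≤ B = 3; zero-pad to 3 bytes: K' = ec 00 00.
K' ⊕ ipad = da 36 36; K' ⊕ opad = b0 5c 5c.
m1: inner = H(da 36 36 67 33 66 71) = b7; tag = H(b0 5c 5c b7) = 1f
m2: inner = H(da 36 36 28 90 5a 43) = 9b; tag = H(b0 5c 5c 9b) = 03 ← matches
m3: inner = H(da 36 36 31 32 75 6d) = 8b; tag = H(b0 5c 5c 8b) = f3
m4: inner = H(da 36 36 63 38 6e 7a) = c9; tag = H(b0 5c 5c c9) = 31

2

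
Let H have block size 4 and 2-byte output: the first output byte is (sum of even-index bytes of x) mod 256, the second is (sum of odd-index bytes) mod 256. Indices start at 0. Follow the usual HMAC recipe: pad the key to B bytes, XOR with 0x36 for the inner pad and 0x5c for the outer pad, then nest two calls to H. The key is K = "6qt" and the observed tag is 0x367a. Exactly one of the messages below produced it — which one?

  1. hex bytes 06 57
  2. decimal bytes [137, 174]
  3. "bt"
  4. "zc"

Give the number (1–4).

Key "6qt" = 36 71 74 is 3 bytes ≤ B = 4; zero-pad to 4 bytes: K' = 36 71 74 00.
K' ⊕ ipad = 00 47 42 36; K' ⊕ opad = 6a 2d 28 5c.
m1: inner = H(00 47 42 36 06 57) = 48 d4; tag = H(6a 2d 28 5c 48 d4) = da5d
m2: inner = H(00 47 42 36 89 ae) = cb 2b; tag = H(6a 2d 28 5c cb 2b) = 5db4
m3: inner = H(00 47 42 36 62 74) = a4 f1; tag = H(6a 2d 28 5c a4 f1) = 367a ← matches
m4: inner = H(00 47 42 36 7a 63) = bc e0; tag = H(6a 2d 28 5c bc e0) = 4e69

3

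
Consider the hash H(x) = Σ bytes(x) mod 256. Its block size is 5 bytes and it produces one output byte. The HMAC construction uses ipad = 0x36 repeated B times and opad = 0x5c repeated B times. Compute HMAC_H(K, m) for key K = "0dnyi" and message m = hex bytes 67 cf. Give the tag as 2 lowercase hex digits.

Key "0dnyi" = 30 64 6e 79 69 is exactly B = 5 bytes: K' = 30 64 6e 79 69.
K' ⊕ ipad = 06 52 58 4f 5f.  K' ⊕ opad = 6c 38 32 25 35.
Inner input = (K'⊕ipad) ∥ m = 06 52 58 4f 5f ∥ 67 cf.
Inner hash: sum = 6+82+88+79+95+103+207 = 660; mod 256 = 148 → 94.
Outer input = (K'⊕opad) ∥ inner = 6c 38 32 25 35 ∥ 94.
Outer hash (tag): sum = 108+56+50+37+53+148 = 452; mod 256 = 196 → c4.

c4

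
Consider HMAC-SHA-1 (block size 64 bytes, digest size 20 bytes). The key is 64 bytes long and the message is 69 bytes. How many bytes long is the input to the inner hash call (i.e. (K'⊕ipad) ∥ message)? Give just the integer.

Key is 64 ≤ 64 bytes, zero-padded: |K'| = 64.
Inner input = (K'⊕ipad) ∥ m → 64 + 69 = 133 bytes.

133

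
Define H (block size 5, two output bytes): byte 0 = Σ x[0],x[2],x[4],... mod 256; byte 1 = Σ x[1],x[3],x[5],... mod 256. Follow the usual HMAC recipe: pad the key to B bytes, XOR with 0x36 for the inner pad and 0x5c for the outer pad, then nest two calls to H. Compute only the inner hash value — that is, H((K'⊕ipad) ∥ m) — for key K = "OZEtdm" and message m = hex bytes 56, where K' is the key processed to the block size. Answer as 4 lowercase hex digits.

Key "OZEtdm" = 4f 5a 45 74 64 6d is 6 bytes > B = 5, so hash it first: H(key) = f8 3b, then zero-pad to 5 bytes: K' = f8 3b 00 00 00.
K' ⊕ ipad = ce 0d 36 36 36.
Inner input = ce 0d 36 36 36 ∥ 56.
Inner hash: even-index sum = 314 mod 256 = 58; odd-index sum = 153 mod 256 = 153 → 3a 99.

3a99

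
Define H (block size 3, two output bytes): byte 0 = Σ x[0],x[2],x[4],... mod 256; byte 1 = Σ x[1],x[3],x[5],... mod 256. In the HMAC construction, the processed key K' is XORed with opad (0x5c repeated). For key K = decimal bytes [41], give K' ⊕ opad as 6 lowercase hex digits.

755c5c

Key decimal bytes [41] = 29 is 1 byte ≤ B = 3; zero-pad to 3 bytes: K' = 29 00 00.
XOR each byte with 0x5c: 29⊕5c=75, 00⊕5c=5c, 00⊕5c=5c.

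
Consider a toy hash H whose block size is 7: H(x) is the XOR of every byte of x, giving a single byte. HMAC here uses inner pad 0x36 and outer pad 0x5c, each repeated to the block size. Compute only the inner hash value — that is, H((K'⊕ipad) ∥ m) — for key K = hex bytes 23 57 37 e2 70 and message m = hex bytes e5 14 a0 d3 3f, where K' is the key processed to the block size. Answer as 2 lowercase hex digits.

5a

Key hex bytes 23 57 37 e2 70 is 5 bytes ≤ B = 7; zero-pad to 7 bytes: K' = 23 57 37 e2 70 00 00.
K' ⊕ ipad = 15 61 01 d4 46 36 36.
Inner input = 15 61 01 d4 46 36 36 ∥ e5 14 a0 d3 3f.
Inner hash: XOR 15⊕61⊕01⊕d4⊕46⊕36⊕36⊕e5⊕14⊕a0⊕d3⊕3f = 5a.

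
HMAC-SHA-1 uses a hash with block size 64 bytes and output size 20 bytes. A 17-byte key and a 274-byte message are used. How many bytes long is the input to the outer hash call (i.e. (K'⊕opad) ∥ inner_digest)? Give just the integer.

84

Key is 17 ≤ 64 bytes, zero-padded: |K'| = 64.
Outer input = (K'⊕opad) ∥ H(inner) → 64 + 20 = 84 bytes.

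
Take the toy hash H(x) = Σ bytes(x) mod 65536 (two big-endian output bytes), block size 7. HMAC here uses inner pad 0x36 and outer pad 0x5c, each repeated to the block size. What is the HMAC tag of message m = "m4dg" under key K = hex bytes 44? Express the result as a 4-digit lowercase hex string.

0265

Key hex bytes 44 is 1 byte ≤ B = 7; zero-pad to 7 bytes: K' = 44 00 00 00 00 00 00.
K' ⊕ ipad = 72 36 36 36 36 36 36.  K' ⊕ opad = 18 5c 5c 5c 5c 5c 5c.
Inner input = (K'⊕ipad) ∥ m = 72 36 36 36 36 36 36 ∥ 6d 34 64 67.
Inner hash: sum = 114+54+54+54+54+54+54+109+52+100+103 = 802 → 03 22.
Outer input = (K'⊕opad) ∥ inner = 18 5c 5c 5c 5c 5c 5c ∥ 03 22.
Outer hash (tag): sum = 24+92+92+92+92+92+92+3+34 = 613 → 02 65.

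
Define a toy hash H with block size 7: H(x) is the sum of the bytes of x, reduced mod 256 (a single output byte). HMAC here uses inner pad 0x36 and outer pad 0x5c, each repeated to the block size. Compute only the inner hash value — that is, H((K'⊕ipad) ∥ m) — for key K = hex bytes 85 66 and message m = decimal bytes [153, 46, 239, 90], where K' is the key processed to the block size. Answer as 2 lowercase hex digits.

21

Key hex bytes 85 66 is 2 bytes ≤ B = 7; zero-pad to 7 bytes: K' = 85 66 00 00 00 00 00.
K' ⊕ ipad = b3 50 36 36 36 36 36.
Inner input = b3 50 36 36 36 36 36 ∥ 99 2e ef 5a.
Inner hash: sum = 179+80+54+54+54+54+54+153+46+239+90 = 1057; mod 256 = 33 → 21.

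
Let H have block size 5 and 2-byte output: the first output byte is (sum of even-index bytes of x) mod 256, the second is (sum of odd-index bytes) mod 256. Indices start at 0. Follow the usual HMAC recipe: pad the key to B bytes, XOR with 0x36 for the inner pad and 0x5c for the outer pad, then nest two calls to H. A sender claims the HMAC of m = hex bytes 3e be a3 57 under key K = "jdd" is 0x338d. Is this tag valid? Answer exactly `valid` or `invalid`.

Key "jdd" = 6a 64 64 is 3 bytes ≤ B = 5; zero-pad to 5 bytes: K' = 6a 64 64 00 00.
K' ⊕ ipad = 5c 52 52 36 36; K' ⊕ opad = 36 38 38 5c 5c.
Inner hash: even-index sum = 505 mod 256 = 249; odd-index sum = 361 mod 256 = 105 → f9 69.
Outer hash (recomputed tag): even-index sum = 307 mod 256 = 51; odd-index sum = 397 mod 256 = 141 → 33 8d.
Recomputed tag = 338d; claimed = 338d → match.

valid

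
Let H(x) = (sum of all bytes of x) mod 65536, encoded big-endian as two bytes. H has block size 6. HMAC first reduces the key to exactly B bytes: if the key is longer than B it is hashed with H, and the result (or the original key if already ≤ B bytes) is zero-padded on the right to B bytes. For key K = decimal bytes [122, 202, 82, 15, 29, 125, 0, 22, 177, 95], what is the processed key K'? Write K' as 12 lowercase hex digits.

036500000000

|K| = 10 > B = 6, so first hash the key.
H(K): sum = 122+202+82+15+29+125+0+22+177+95 = 869 → 03 65.
Zero-pad H(K) = 03 65 to 6 bytes: K' = 03 65 00 00 00 00.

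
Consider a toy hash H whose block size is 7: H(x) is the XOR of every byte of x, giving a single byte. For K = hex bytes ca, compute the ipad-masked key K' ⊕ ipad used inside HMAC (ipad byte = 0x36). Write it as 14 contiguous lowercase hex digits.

Key hex bytes ca is 1 byte ≤ B = 7; zero-pad to 7 bytes: K' = ca 00 00 00 00 00 00.
XOR each byte with 0x36: ca⊕36=fc, 00⊕36=36, 00⊕36=36, 00⊕36=36, 00⊕36=36, 00⊕36=36, 00⊕36=36.

fc363636363636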